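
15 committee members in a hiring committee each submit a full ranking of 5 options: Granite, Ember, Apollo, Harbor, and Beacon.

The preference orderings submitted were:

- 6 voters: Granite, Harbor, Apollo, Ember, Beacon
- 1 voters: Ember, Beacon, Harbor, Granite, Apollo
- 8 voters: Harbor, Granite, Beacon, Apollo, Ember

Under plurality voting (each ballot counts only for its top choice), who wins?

Harbor

First-place vote totals:
  Granite: 6
  Ember: 1
  Apollo: 0
  Harbor: 8
  Beacon: 0
Harbor has the most first-place votes.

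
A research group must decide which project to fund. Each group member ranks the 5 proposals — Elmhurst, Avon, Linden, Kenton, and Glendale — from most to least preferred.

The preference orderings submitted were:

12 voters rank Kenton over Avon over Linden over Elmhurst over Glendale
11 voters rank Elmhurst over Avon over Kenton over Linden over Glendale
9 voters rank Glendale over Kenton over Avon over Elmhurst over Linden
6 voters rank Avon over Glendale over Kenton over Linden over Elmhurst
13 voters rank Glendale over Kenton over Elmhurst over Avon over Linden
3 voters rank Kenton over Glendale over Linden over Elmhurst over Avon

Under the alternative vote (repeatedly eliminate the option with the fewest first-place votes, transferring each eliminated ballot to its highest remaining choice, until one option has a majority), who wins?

Round 1: Glendale 22, Kenton 15, Elmhurst 11, Avon 6, Linden 0. Linden has the fewest and is eliminated.
Round 2: Glendale 22, Kenton 15, Elmhurst 11, Avon 6. Avon has the fewest and is eliminated.
Round 3: Glendale 28, Kenton 15, Elmhurst 11. Glendale has a majority.

Glendale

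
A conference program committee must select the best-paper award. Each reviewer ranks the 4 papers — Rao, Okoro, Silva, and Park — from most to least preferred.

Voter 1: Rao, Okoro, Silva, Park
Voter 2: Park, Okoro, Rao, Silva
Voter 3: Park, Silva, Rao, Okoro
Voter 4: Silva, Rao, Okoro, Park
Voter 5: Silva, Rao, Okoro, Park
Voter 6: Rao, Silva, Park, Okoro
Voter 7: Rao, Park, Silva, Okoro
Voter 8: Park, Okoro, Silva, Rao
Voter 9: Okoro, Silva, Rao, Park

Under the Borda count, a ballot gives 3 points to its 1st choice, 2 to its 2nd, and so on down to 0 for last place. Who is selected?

Rao

Borda scores:
  Rao: 3 + 1 + 1 + 2 + 2 + 3 + 3 + 0 + 1 = 16
  Okoro: 2 + 2 + 0 + 1 + 1 + 0 + 0 + 2 + 3 = 11
  Silva: 1 + 0 + 2 + 3 + 3 + 2 + 1 + 1 + 2 = 15
  Park: 0 + 3 + 3 + 0 + 0 + 1 + 2 + 3 + 0 = 12
Rao has the highest total.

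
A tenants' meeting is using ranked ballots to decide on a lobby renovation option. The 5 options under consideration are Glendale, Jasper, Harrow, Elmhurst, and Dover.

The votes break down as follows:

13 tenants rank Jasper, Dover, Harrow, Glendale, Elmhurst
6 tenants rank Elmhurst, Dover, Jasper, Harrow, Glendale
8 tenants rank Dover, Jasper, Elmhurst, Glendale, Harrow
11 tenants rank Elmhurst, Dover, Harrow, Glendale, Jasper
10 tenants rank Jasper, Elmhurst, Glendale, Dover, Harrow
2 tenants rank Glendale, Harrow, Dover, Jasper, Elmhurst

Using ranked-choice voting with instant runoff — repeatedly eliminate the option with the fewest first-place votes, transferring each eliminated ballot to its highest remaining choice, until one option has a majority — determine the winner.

Round 1: Jasper 23, Elmhurst 17, Dover 8, Glendale 2, Harrow 0. Harrow has the fewest and is eliminated.
Round 2: Jasper 23, Elmhurst 17, Dover 8, Glendale 2. Glendale has the fewest and is eliminated.
Round 3: Jasper 23, Elmhurst 17, Dover 10. Dover has the fewest and is eliminated.
Round 4: Jasper 33, Elmhurst 17. Jasper has a majority.

Jasper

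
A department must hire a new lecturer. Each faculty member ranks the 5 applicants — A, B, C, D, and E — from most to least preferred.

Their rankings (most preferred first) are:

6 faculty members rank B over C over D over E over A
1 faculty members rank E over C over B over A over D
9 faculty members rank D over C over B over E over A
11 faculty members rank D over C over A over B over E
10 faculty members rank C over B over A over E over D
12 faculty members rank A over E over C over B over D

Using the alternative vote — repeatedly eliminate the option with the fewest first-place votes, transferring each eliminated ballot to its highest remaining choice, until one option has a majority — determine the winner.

C

Round 1: D 20, A 12, C 10, B 6, E 1. E has the fewest and is eliminated.
Round 2: D 20, A 12, C 11, B 6. B has the fewest and is eliminated.
Round 3: D 20, C 17, A 12. A has the fewest and is eliminated.
Round 4: C 29, D 20. C has a majority.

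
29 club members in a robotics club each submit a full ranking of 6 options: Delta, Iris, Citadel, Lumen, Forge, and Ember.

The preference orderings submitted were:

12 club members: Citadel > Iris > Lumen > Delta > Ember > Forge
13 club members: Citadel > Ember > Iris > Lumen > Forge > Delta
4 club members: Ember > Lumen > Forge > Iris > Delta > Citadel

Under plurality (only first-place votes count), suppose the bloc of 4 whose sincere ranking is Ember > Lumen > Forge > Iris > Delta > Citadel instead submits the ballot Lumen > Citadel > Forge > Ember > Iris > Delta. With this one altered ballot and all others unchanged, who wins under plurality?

First-place totals with the altered ballot: Delta 0, Iris 0, Citadel 25, Lumen 4, Forge 0, Ember 0.
The winner is unchanged: still Citadel.

Citadel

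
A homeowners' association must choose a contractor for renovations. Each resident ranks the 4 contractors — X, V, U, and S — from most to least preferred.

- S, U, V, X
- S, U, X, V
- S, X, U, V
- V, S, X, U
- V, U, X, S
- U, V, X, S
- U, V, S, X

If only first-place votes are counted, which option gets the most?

S

First-place vote totals:
  X: 0
  V: 2
  U: 2
  S: 3
S has the most first-place votes.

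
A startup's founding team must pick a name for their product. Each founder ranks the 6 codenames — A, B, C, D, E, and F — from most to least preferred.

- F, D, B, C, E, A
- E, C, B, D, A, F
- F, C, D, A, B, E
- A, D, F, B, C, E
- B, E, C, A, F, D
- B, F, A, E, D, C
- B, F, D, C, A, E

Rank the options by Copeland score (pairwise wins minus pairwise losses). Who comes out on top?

Pairwise results:
  A vs B: B wins 5–2.
  A vs C: C wins 5–2.
  A vs D: D wins 4–3.
  A vs E: A wins 4–3.
  A vs F: F wins 4–3.
  B vs C: B wins 5–2.
  B vs D: B wins 4–3.
  B vs E: B wins 6–1.
  B vs F: B wins 4–3.
  C vs D: D wins 4–3.
  C vs E: C wins 4–3.
  C vs F: F wins 5–2.
  D vs E: D wins 4–3.
  D vs F: F wins 5–2.
  E vs F: F wins 5–2.
Copeland scores (wins − losses):
  A: 1 − 4 = -3
  B: 5 − 0 = 5
  C: 2 − 3 = -1
  D: 3 − 2 = 1
  E: 0 − 5 = -5
  F: 4 − 1 = 3
B has the best Copeland score.

B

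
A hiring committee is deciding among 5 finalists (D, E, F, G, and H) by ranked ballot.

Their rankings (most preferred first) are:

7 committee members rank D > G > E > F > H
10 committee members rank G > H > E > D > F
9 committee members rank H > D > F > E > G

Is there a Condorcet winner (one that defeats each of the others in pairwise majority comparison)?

No

Head-to-head results (26 voters total):
D vs E: D wins 16–10.
D vs F: D wins 26–0.
D vs G: D wins 16–10.
D vs H: H wins 19–7.
E vs F: E wins 17–9.
E vs G: G wins 17–9.
E vs H: H wins 19–7.
F vs G: G wins 17–9.
F vs H: H wins 19–7.
G vs H: G wins 17–9.
No candidate beats all others: D beats G beats H beats D, a majority cycle.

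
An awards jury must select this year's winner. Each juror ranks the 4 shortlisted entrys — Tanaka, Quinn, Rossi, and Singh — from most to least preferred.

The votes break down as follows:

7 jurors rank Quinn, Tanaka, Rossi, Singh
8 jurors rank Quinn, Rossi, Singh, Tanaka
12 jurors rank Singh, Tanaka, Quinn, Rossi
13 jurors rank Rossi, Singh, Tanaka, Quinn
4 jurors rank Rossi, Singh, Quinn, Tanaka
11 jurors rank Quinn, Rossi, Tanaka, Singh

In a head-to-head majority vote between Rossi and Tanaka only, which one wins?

Ballots ranking Rossi above Tanaka: 8+13+4+11 = 36.
Ballots ranking Tanaka above Rossi: 7+12 = 19.
Rossi wins the head-to-head, 36–19.

Rossi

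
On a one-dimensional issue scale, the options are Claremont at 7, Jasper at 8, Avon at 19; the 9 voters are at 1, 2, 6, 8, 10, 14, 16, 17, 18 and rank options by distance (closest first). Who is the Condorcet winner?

Jasper

With single-peaked preferences on a line, the Condorcet winner is the candidate closest to the median voter.
The median voter (position 10) is closest to Jasper at 8.
Check: Jasper vs Avon — voters closer to Jasper: 5 of 9.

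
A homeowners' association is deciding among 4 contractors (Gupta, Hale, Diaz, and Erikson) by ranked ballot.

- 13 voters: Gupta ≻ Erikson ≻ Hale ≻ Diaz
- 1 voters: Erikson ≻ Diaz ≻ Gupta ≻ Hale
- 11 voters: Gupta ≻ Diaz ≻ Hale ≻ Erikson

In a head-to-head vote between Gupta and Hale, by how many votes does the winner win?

Ballots ranking Gupta above Hale: 13+1+11 = 25.
Ballots ranking Hale above Gupta: 0.
Gupta wins 25–0, a margin of 25.

25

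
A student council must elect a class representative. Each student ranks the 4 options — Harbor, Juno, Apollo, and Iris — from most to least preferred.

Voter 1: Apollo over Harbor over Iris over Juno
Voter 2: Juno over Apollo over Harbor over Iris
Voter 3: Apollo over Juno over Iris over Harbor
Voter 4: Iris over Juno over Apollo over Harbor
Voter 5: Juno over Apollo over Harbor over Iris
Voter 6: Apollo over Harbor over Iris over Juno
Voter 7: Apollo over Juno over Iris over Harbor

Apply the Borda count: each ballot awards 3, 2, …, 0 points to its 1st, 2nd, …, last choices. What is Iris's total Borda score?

Borda scores:
  Harbor: 2 + 1 + 0 + 0 + 1 + 2 + 0 = 6
  Juno: 0 + 3 + 2 + 2 + 3 + 0 + 2 = 12
  Apollo: 3 + 2 + 3 + 1 + 2 + 3 + 3 = 17
  Iris: 1 + 0 + 1 + 3 + 0 + 1 + 1 = 7

7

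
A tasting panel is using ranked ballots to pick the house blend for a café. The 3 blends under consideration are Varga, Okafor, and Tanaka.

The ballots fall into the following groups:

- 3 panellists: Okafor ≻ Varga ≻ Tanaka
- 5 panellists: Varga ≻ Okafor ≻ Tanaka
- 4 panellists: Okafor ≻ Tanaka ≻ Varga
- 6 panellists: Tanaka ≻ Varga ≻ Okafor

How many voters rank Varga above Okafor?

Ballots ranking Varga above Okafor: 5+6 = 11.
Ballots ranking Okafor above Varga: 3+4 = 7.
So 11 of 18 voters prefer Varga to Okafor.

11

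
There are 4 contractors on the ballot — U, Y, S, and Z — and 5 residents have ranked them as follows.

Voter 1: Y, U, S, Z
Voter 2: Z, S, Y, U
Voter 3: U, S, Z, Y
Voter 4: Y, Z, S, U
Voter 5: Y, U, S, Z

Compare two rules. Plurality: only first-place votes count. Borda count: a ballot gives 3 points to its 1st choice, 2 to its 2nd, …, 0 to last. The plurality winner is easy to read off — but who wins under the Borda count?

Y

Plurality first-place counts: U 1, Y 3, S 0, Z 1 → Y.
Borda totals: U 7, Y 10, S 7, Z 6 → Y.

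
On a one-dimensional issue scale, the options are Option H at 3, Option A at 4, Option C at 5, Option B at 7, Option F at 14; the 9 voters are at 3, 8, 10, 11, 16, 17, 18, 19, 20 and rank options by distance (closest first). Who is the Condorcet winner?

Option F

With single-peaked preferences on a line, the Condorcet winner is the candidate closest to the median voter.
The median voter (position 16) is closest to Option F at 14.
Check: Option F vs Option C — voters closer to Option F: 7 of 9.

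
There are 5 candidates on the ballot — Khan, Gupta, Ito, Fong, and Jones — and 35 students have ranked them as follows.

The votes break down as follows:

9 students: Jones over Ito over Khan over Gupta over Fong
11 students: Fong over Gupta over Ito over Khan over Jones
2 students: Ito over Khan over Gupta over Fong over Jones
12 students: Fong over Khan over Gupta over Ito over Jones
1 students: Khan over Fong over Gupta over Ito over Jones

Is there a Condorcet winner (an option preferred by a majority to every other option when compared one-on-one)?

Head-to-head results (35 voters total):
Khan vs Gupta: Khan wins 24–11.
Khan vs Ito: Ito wins 22–13.
Khan vs Fong: Fong wins 23–12.
Khan vs Jones: Khan wins 26–9.
Gupta vs Ito: Gupta wins 24–11.
Gupta vs Fong: Fong wins 24–11.
Gupta vs Jones: Gupta wins 26–9.
Ito vs Fong: Fong wins 24–11.
Ito vs Jones: Ito wins 26–9.
Fong vs Jones: Fong wins 26–9.
Fong beats each rival — Khan (23–12), Gupta (24–11), Ito (24–11), Jones (26–9) — so Fong is the Condorcet winner.

Yes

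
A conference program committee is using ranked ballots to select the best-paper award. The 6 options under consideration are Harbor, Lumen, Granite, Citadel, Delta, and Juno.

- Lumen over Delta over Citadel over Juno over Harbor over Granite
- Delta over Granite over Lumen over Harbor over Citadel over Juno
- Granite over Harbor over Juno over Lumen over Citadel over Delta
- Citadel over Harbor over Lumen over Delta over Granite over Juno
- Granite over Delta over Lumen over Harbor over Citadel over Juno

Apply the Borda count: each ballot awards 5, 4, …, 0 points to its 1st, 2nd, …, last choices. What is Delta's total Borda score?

Borda scores:
  Harbor: 1 + 2 + 4 + 4 + 2 = 13
  Lumen: 5 + 3 + 2 + 3 + 3 = 16
  Granite: 0 + 4 + 5 + 1 + 5 = 15
  Citadel: 3 + 1 + 1 + 5 + 1 = 11
  Delta: 4 + 5 + 0 + 2 + 4 = 15
  Juno: 2 + 0 + 3 + 0 + 0 = 5

15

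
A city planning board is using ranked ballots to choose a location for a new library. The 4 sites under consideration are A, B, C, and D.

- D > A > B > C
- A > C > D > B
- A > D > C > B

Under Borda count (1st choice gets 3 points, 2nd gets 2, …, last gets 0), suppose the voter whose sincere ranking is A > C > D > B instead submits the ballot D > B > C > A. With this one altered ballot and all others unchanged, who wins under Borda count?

D

Borda totals with the altered ballot: A 5, B 3, C 2, D 8.
The switch changes the winner from A to D.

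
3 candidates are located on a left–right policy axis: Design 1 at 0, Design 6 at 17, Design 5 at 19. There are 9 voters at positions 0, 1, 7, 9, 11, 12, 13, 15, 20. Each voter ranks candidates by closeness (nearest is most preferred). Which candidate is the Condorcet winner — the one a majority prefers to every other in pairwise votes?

Design 6

With single-peaked preferences on a line, the Condorcet winner is the candidate closest to the median voter.
The median voter (position 11) is closest to Design 6 at 17.
Check: Design 6 vs Design 5 — voters closer to Design 6: 8 of 9.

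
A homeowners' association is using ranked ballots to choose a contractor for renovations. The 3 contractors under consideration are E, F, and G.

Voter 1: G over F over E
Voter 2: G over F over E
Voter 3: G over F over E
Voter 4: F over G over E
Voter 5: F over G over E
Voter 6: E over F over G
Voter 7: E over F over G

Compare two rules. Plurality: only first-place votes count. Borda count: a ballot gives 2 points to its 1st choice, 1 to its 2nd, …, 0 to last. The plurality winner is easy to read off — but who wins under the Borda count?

Plurality first-place counts: E 2, F 2, G 3 → G.
Borda totals: E 4, F 9, G 8 → F.

F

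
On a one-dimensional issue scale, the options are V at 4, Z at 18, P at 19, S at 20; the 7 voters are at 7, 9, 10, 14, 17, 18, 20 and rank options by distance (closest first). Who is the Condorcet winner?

With single-peaked preferences on a line, the Condorcet winner is the candidate closest to the median voter.
The median voter (position 14) is closest to Z at 18.
Check: Z vs P — voters closer to Z: 6 of 7.

Z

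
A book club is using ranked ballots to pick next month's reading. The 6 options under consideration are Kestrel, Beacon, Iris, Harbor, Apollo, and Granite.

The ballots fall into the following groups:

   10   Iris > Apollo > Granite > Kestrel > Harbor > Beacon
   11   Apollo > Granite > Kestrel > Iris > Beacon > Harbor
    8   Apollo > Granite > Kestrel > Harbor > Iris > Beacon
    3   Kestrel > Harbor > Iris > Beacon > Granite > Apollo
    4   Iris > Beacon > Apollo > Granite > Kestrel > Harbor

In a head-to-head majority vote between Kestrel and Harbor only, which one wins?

Kestrel

Ballots ranking Kestrel above Harbor: 10+11+8+3+4 = 36.
Ballots ranking Harbor above Kestrel: 0.
Kestrel wins the head-to-head, 36–0.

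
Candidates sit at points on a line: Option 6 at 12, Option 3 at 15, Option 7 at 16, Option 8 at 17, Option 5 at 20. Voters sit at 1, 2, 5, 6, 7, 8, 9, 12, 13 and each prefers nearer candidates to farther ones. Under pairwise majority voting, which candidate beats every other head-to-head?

Option 6

With single-peaked preferences on a line, the Condorcet winner is the candidate closest to the median voter.
The median voter (position 7) is closest to Option 6 at 12.
Check: Option 6 vs Option 5 — voters closer to Option 6: 9 of 9.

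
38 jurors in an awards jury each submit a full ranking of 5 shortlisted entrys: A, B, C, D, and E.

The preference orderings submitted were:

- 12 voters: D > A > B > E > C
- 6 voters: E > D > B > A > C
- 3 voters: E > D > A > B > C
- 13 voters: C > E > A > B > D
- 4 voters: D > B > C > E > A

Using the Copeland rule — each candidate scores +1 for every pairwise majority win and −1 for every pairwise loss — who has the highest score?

E

Pairwise results:
  A vs B: A wins 28–10.
  A vs C: A wins 21–17.
  A vs D: D wins 25–13.
  A vs E: E wins 26–12.
  B vs C: B wins 25–13.
  B vs D: D wins 25–13.
  B vs E: E wins 22–16.
  C vs D: D wins 25–13.
  C vs E: E wins 21–17.
  D vs E: E wins 22–16.
Copeland scores (wins − losses):
  A: 2 − 2 = 0
  B: 1 − 3 = -2
  C: 0 − 4 = -4
  D: 3 − 1 = 2
  E: 4 − 0 = 4
E has the best Copeland score.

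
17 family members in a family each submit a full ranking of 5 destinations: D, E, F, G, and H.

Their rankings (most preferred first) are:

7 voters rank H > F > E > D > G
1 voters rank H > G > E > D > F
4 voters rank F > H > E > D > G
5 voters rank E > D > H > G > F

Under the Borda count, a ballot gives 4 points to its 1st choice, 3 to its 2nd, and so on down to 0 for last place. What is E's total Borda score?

44

Borda scores:
  D: 7·1 + 1 + 4·1 + 5·3 = 27
  E: 7·2 + 2 + 4·2 + 5·4 = 44
  F: 7·3 + 0 + 4·4 + 5·0 = 37
  G: 7·0 + 3 + 4·0 + 5·1 = 8
  H: 7·4 + 4 + 4·3 + 5·2 = 54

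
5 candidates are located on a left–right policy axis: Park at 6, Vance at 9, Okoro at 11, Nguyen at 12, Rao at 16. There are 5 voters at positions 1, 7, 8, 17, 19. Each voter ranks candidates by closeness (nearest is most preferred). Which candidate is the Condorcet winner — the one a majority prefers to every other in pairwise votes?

With single-peaked preferences on a line, the Condorcet winner is the candidate closest to the median voter.
The median voter (position 8) is closest to Vance at 9.
Check: Vance vs Okoro — voters closer to Vance: 3 of 5.

Vance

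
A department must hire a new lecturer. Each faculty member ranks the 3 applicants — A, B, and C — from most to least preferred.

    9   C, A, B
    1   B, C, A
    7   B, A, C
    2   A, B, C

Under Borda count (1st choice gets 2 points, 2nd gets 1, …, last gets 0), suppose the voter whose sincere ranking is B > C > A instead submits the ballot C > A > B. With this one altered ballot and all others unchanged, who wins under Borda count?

Borda totals with the altered ballot: A 21, B 16, C 20.
The winner is unchanged: still A.

A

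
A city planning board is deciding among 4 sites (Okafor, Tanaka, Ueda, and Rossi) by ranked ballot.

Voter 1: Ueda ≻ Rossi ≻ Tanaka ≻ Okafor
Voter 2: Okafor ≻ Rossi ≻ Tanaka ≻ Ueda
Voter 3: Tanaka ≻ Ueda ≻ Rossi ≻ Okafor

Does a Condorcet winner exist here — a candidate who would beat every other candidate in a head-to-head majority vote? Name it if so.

Head-to-head results (3 voters total):
Okafor vs Tanaka: Tanaka wins 2–1.
Okafor vs Ueda: Ueda wins 2–1.
Okafor vs Rossi: Rossi wins 2–1.
Tanaka vs Ueda: Tanaka wins 2–1.
Tanaka vs Rossi: Rossi wins 2–1.
Ueda vs Rossi: Ueda wins 2–1.
No candidate beats all others: Tanaka beats Ueda beats Rossi beats Tanaka, a majority cycle.

There is no Condorcet winner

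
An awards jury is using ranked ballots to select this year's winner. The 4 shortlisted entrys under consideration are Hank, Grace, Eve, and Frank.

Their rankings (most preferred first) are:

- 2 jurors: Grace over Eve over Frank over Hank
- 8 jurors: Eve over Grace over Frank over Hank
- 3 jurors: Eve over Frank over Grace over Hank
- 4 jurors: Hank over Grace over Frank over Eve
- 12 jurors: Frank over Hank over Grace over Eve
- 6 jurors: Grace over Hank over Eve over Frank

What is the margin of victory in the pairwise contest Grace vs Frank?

5

Ballots ranking Grace above Frank: 2+8+4+6 = 20.
Ballots ranking Frank above Grace: 3+12 = 15.
Grace wins 20–15, a margin of 5.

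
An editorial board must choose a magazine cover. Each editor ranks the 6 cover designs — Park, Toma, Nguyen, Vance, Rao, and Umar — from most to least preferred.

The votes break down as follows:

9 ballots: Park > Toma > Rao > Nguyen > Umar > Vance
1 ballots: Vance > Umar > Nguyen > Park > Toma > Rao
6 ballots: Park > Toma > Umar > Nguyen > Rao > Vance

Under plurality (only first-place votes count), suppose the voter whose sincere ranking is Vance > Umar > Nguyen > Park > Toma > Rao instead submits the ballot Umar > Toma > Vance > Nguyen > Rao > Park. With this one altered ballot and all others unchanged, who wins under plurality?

Park

First-place totals with the altered ballot: Park 15, Toma 0, Nguyen 0, Vance 0, Rao 0, Umar 1.
The winner is unchanged: still Park.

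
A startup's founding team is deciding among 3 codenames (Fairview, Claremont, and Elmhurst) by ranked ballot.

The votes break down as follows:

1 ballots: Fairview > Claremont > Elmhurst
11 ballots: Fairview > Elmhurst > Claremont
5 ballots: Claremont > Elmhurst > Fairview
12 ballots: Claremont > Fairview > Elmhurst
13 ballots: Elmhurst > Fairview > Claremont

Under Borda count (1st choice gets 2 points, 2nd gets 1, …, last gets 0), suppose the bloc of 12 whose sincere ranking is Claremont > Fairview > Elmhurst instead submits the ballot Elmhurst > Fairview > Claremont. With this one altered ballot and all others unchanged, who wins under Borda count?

Borda totals with the altered ballot: Fairview 49, Claremont 11, Elmhurst 66.
The switch changes the winner from Fairview to Elmhurst.

Elmhurst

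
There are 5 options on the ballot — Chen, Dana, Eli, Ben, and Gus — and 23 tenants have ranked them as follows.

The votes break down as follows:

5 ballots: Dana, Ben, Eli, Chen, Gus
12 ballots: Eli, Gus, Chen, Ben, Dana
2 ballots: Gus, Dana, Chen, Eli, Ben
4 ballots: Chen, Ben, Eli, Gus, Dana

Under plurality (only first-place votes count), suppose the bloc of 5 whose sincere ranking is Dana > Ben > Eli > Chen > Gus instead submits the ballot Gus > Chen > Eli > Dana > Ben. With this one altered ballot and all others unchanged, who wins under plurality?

First-place totals with the altered ballot: Chen 4, Dana 0, Eli 12, Ben 0, Gus 7.
The winner is unchanged: still Eli.

Eli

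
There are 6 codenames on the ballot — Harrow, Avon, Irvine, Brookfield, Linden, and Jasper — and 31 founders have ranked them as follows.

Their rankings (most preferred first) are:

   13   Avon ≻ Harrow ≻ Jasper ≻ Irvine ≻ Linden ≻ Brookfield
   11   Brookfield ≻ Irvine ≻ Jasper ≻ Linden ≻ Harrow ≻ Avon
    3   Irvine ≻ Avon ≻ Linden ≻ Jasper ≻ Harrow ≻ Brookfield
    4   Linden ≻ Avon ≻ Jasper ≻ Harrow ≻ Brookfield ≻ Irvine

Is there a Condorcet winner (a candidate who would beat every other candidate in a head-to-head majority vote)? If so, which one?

Avon

Head-to-head results (31 voters total):
Harrow vs Avon: Avon wins 20–11.
Harrow vs Irvine: Harrow wins 17–14.
Harrow vs Brookfield: Harrow wins 20–11.
Harrow vs Linden: Linden wins 18–13.
Harrow vs Jasper: Jasper wins 18–13.
Avon vs Irvine: Avon wins 17–14.
Avon vs Brookfield: Avon wins 20–11.
Avon vs Linden: Avon wins 16–15.
Avon vs Jasper: Avon wins 20–11.
Irvine vs Brookfield: Irvine wins 16–15.
Irvine vs Linden: Irvine wins 27–4.
Irvine vs Jasper: Jasper wins 17–14.
Brookfield vs Linden: Linden wins 20–11.
Brookfield vs Jasper: Jasper wins 20–11.
Linden vs Jasper: Jasper wins 24–7.
Avon beats each rival — Harrow (20–11), Irvine (17–14), Brookfield (20–11), Linden (16–15), Jasper (20–11) — so Avon is the Condorcet winner.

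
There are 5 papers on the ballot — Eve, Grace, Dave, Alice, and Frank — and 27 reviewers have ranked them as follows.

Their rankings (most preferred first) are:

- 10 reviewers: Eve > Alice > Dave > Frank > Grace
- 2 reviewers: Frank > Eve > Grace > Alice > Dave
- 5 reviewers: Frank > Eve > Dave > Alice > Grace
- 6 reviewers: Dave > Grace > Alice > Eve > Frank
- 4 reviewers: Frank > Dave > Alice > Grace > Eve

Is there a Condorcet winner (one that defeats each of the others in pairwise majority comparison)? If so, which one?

Eve

Head-to-head results (27 voters total):
Eve vs Grace: Eve wins 17–10.
Eve vs Dave: Eve wins 17–10.
Eve vs Alice: Eve wins 17–10.
Eve vs Frank: Eve wins 16–11.
Grace vs Dave: Dave wins 25–2.
Grace vs Alice: Alice wins 19–8.
Grace vs Frank: Frank wins 21–6.
Dave vs Alice: Dave wins 15–12.
Dave vs Frank: Dave wins 16–11.
Alice vs Frank: Alice wins 16–11.
Eve beats each rival — Grace (17–10), Dave (17–10), Alice (17–10), Frank (16–11) — so Eve is the Condorcet winner.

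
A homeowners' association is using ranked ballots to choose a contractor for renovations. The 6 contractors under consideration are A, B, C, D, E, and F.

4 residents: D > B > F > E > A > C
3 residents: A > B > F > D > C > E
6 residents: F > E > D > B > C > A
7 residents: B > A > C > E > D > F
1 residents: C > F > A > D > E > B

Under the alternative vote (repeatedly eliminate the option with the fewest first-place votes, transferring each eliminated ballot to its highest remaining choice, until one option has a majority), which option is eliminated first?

E

Round 1: B 7, F 6, D 4, A 3, C 1, E 0. E has the fewest and is eliminated.
Round 2: B 7, F 6, D 4, A 3, C 1. C has the fewest and is eliminated.
Round 3: B 7, F 7, D 4, A 3. A has the fewest and is eliminated.
Round 4: B 10, F 7, D 4. D has the fewest and is eliminated.
Round 5: B 14, F 7. B has a majority.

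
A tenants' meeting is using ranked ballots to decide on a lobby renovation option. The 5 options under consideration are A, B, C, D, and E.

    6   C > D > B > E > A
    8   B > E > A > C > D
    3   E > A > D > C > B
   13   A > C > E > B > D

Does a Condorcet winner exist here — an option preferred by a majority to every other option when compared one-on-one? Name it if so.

Head-to-head results (30 voters total):
A vs B: A wins 16–14.
A vs C: A wins 24–6.
A vs D: A wins 24–6.
A vs E: E wins 17–13.
B vs C: C wins 22–8.
B vs D: B wins 21–9.
B vs E: E wins 16–14.
C vs D: C wins 27–3.
C vs E: C wins 19–11.
D vs E: E wins 24–6.
No candidate beats all others: A beats C beats E beats A, a majority cycle.

No Condorcet winner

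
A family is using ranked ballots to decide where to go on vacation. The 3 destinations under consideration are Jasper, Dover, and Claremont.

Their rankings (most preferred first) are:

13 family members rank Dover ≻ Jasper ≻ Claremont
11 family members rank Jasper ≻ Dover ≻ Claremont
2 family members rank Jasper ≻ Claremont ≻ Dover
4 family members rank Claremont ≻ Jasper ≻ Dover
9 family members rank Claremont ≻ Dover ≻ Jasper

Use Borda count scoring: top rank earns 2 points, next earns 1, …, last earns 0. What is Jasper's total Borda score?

Borda scores:
  Jasper: 13·1 + 11·2 + 2·2 + 4·1 + 9·0 = 43
  Dover: 13·2 + 11·1 + 2·0 + 4·0 + 9·1 = 46
  Claremont: 13·0 + 11·0 + 2·1 + 4·2 + 9·2 = 28

43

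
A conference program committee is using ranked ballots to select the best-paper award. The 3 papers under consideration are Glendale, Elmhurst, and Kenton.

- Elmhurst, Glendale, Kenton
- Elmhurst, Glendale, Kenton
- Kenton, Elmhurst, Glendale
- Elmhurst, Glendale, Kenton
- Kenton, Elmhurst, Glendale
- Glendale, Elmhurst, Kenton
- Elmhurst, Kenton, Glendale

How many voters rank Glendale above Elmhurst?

1

Ballots ranking Glendale above Elmhurst: 1.
Ballots ranking Elmhurst above Glendale: 6.
So 1 of 7 voters prefer Glendale to Elmhurst.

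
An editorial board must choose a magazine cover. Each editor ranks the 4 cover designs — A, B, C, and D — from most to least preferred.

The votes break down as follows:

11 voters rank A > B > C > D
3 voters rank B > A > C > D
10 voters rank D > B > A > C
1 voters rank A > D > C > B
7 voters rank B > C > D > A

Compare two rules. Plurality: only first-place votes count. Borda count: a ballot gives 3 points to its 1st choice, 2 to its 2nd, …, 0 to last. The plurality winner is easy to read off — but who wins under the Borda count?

Plurality first-place counts: A 12, B 10, C 0, D 10 → A.
Borda totals: A 52, B 72, C 29, D 39 → B.

B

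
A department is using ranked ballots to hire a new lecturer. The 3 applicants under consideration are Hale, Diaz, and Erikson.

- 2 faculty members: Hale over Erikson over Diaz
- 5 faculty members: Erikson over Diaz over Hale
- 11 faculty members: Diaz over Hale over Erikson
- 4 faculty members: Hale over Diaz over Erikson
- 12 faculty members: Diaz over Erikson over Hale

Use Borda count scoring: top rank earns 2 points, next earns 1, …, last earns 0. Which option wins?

Borda scores:
  Hale: 2·2 + 5·0 + 11·1 + 4·2 + 12·0 = 23
  Diaz: 2·0 + 5·1 + 11·2 + 4·1 + 12·2 = 55
  Erikson: 2·1 + 5·2 + 11·0 + 4·0 + 12·1 = 24
Diaz has the highest total.

Diaz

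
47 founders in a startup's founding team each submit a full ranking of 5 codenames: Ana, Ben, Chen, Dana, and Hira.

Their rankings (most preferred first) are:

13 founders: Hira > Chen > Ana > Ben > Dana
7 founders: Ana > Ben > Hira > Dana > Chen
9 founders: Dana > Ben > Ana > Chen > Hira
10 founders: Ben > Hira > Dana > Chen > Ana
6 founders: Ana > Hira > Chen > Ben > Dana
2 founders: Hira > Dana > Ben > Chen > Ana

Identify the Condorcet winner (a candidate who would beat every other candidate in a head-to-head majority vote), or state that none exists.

Head-to-head results (47 voters total):
Ana vs Ben: Ana wins 26–21.
Ana vs Chen: Chen wins 25–22.
Ana vs Dana: Ana wins 26–21.
Ana vs Hira: Hira wins 25–22.
Ben vs Chen: Ben wins 28–19.
Ben vs Dana: Ben wins 36–11.
Ben vs Hira: Ben wins 26–21.
Chen vs Dana: Dana wins 28–19.
Chen vs Hira: Hira wins 38–9.
Dana vs Hira: Hira wins 38–9.
No candidate beats all others: Ana beats Ben beats Chen beats Ana, a majority cycle.

None — there is no Condorcet winner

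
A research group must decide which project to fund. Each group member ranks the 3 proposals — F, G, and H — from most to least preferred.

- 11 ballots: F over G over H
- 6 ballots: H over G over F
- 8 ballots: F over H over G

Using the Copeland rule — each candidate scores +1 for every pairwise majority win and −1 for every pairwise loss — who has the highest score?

Pairwise results:
  F vs G: F wins 19–6.
  F vs H: F wins 19–6.
  G vs H: H wins 14–11.
Copeland scores (wins − losses):
  F: 2 − 0 = 2
  G: 0 − 2 = -2
  H: 1 − 1 = 0
F has the best Copeland score.

F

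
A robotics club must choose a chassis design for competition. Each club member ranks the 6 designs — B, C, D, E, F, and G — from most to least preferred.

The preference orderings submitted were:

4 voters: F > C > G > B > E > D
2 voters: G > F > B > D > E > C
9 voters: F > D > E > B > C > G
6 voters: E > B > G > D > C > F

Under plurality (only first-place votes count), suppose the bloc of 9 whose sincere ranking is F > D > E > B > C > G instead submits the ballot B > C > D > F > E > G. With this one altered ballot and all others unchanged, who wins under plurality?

B

First-place totals with the altered ballot: B 9, C 0, D 0, E 6, F 4, G 2.
The switch changes the winner from F to B.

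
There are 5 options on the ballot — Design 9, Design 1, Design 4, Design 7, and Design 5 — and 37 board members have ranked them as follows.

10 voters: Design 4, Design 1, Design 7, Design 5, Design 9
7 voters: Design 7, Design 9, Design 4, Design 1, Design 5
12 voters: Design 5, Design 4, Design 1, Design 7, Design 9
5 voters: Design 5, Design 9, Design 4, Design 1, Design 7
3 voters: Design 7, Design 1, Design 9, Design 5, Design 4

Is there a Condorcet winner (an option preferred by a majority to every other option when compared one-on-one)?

No

Head-to-head results (37 voters total):
Design 9 vs Design 1: Design 1 wins 25–12.
Design 9 vs Design 4: Design 4 wins 22–15.
Design 9 vs Design 7: Design 7 wins 32–5.
Design 9 vs Design 5: Design 5 wins 27–10.
Design 1 vs Design 4: Design 4 wins 34–3.
Design 1 vs Design 7: Design 1 wins 27–10.
Design 1 vs Design 5: Design 1 wins 20–17.
Design 4 vs Design 7: Design 4 wins 27–10.
Design 4 vs Design 5: Design 5 wins 20–17.
Design 7 vs Design 5: Design 7 wins 20–17.
No candidate beats all others: Design 1 beats Design 5 beats Design 4 beats Design 1, a majority cycle.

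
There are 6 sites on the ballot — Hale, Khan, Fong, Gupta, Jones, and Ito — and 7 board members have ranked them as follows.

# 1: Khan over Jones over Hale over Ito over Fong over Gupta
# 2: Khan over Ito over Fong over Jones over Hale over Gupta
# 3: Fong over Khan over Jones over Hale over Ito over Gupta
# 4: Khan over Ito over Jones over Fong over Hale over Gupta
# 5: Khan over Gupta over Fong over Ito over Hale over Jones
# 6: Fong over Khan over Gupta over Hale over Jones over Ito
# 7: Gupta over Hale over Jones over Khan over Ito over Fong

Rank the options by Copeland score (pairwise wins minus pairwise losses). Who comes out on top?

Khan

Pairwise results:
  Hale vs Khan: Khan wins 6–1.
  Hale vs Fong: Fong wins 5–2.
  Hale vs Gupta: Hale wins 4–3.
  Hale vs Jones: Jones wins 4–3.
  Hale vs Ito: Hale wins 4–3.
  Khan vs Fong: Khan wins 5–2.
  Khan vs Gupta: Khan wins 6–1.
  Khan vs Jones: Khan wins 6–1.
  Khan vs Ito: Khan wins 7–0.
  Fong vs Gupta: Fong wins 5–2.
  Fong vs Jones: Fong wins 4–3.
  Fong vs Ito: Ito wins 4–3.
  Gupta vs Jones: Jones wins 4–3.
  Gupta vs Ito: Ito wins 4–3.
  Jones vs Ito: Jones wins 4–3.
Copeland scores (wins − losses):
  Hale: 2 − 3 = -1
  Khan: 5 − 0 = 5
  Fong: 3 − 2 = 1
  Gupta: 0 − 5 = -5
  Jones: 3 − 2 = 1
  Ito: 2 − 3 = -1
Khan has the best Copeland score.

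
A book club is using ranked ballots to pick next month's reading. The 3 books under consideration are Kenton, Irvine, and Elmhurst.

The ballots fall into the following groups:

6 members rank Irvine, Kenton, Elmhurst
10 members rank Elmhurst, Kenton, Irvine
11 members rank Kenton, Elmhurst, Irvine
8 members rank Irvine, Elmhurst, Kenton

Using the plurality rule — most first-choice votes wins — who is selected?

Irvine

First-place vote totals:
  Kenton: 11
  Irvine: 14
  Elmhurst: 10
Irvine has the most first-place votes.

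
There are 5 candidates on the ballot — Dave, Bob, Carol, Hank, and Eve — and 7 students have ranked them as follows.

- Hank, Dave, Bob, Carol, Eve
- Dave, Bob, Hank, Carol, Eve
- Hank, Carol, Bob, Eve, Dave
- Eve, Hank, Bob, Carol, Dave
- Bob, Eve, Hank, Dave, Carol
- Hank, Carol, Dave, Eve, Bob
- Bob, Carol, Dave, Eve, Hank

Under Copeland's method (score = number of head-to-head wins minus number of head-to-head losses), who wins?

Pairwise results:
  Dave vs Bob: Bob wins 4–3.
  Dave vs Carol: Carol wins 4–3.
  Dave vs Hank: Hank wins 5–2.
  Dave vs Eve: Dave wins 4–3.
  Bob vs Carol: Bob wins 5–2.
  Bob vs Hank: Hank wins 4–3.
  Bob vs Eve: Bob wins 5–2.
  Carol vs Hank: Hank wins 6–1.
  Carol vs Eve: Carol wins 5–2.
  Hank vs Eve: Hank wins 4–3.
Copeland scores (wins − losses):
  Dave: 1 − 3 = -2
  Bob: 3 − 1 = 2
  Carol: 2 − 2 = 0
  Hank: 4 − 0 = 4
  Eve: 0 − 4 = -4
Hank has the best Copeland score.

Hank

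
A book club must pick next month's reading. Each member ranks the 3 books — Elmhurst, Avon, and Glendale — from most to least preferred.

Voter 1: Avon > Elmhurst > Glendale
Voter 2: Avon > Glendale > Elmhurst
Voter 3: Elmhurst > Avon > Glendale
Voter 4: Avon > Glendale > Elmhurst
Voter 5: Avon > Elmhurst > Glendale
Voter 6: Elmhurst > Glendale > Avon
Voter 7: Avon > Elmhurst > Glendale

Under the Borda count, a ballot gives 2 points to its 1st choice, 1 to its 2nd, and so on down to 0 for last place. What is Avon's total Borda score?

11

Borda scores:
  Elmhurst: 1 + 0 + 2 + 0 + 1 + 2 + 1 = 7
  Avon: 2 + 2 + 1 + 2 + 2 + 0 + 2 = 11
  Glendale: 0 + 1 + 0 + 1 + 0 + 1 + 0 = 3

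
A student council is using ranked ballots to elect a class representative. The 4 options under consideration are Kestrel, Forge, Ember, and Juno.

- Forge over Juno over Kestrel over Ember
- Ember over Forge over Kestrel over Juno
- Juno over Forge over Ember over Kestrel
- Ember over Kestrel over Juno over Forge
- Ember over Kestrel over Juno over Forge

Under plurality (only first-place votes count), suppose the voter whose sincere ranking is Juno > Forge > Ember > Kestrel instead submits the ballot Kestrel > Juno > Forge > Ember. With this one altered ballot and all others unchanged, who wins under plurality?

First-place totals with the altered ballot: Kestrel 1, Forge 1, Ember 3, Juno 0.
The winner is unchanged: still Ember.

Ember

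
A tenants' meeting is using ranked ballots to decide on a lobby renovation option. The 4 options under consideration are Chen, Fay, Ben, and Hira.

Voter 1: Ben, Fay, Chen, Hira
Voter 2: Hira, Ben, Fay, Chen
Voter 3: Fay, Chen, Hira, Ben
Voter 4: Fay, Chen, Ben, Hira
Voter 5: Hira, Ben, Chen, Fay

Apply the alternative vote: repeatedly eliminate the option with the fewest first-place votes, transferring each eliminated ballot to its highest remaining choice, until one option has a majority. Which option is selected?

Fay

Round 1: Fay 2, Hira 2, Ben 1, Chen 0. Chen has the fewest and is eliminated.
Round 2: Fay 2, Hira 2, Ben 1. Ben has the fewest and is eliminated.
Round 3: Fay 3, Hira 2. Fay has a majority.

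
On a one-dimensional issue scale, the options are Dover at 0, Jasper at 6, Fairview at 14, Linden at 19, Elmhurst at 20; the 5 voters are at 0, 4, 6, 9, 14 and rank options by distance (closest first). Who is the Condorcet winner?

Jasper

With single-peaked preferences on a line, the Condorcet winner is the candidate closest to the median voter.
The median voter (position 6) is closest to Jasper at 6.
Check: Jasper vs Dover — voters closer to Jasper: 4 of 5.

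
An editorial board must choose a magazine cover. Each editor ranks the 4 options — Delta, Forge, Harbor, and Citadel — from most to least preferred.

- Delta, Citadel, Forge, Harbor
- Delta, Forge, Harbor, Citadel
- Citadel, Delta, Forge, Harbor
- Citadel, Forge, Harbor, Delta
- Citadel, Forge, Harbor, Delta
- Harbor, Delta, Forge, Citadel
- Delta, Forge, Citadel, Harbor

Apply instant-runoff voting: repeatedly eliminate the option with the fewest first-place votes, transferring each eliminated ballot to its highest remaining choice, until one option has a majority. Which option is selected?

Round 1: Delta 3, Citadel 3, Harbor 1, Forge 0. Forge has the fewest and is eliminated.
Round 2: Delta 3, Citadel 3, Harbor 1. Harbor has the fewest and is eliminated.
Round 3: Delta 4, Citadel 3. Delta has a majority.

Delta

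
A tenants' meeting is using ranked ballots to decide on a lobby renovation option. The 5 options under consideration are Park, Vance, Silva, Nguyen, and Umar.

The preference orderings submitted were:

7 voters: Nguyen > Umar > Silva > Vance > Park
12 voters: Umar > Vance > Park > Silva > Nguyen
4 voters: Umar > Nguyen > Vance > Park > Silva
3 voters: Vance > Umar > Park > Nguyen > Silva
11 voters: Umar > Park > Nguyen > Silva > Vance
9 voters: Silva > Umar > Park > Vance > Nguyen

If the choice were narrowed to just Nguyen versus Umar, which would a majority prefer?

Ballots ranking Nguyen above Umar: 7.
Ballots ranking Umar above Nguyen: 12+4+3+11+9 = 39.
Umar wins the head-to-head, 39–7.

Umar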